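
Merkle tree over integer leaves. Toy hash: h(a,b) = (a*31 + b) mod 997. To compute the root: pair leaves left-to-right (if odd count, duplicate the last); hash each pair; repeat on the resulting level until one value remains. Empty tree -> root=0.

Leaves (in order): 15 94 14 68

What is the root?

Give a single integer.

Answer: 882

Derivation:
L0: [15, 94, 14, 68]
L1: h(15,94)=(15*31+94)%997=559 h(14,68)=(14*31+68)%997=502 -> [559, 502]
L2: h(559,502)=(559*31+502)%997=882 -> [882]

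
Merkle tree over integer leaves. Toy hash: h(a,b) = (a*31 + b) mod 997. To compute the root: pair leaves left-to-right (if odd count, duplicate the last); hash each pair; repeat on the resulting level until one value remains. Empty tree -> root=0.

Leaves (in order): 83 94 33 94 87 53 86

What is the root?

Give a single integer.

L0: [83, 94, 33, 94, 87, 53, 86]
L1: h(83,94)=(83*31+94)%997=673 h(33,94)=(33*31+94)%997=120 h(87,53)=(87*31+53)%997=756 h(86,86)=(86*31+86)%997=758 -> [673, 120, 756, 758]
L2: h(673,120)=(673*31+120)%997=46 h(756,758)=(756*31+758)%997=266 -> [46, 266]
L3: h(46,266)=(46*31+266)%997=695 -> [695]

Answer: 695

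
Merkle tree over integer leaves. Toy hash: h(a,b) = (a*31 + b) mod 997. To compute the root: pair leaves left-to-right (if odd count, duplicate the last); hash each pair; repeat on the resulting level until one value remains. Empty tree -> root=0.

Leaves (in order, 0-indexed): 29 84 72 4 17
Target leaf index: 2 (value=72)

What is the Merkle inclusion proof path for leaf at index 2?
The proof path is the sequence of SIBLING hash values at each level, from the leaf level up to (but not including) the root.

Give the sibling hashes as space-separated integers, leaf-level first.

Answer: 4 983 459

Derivation:
L0 (leaves): [29, 84, 72, 4, 17], target index=2
L1: h(29,84)=(29*31+84)%997=983 [pair 0] h(72,4)=(72*31+4)%997=242 [pair 1] h(17,17)=(17*31+17)%997=544 [pair 2] -> [983, 242, 544]
  Sibling for proof at L0: 4
L2: h(983,242)=(983*31+242)%997=805 [pair 0] h(544,544)=(544*31+544)%997=459 [pair 1] -> [805, 459]
  Sibling for proof at L1: 983
L3: h(805,459)=(805*31+459)%997=489 [pair 0] -> [489]
  Sibling for proof at L2: 459
Root: 489
Proof path (sibling hashes from leaf to root): [4, 983, 459]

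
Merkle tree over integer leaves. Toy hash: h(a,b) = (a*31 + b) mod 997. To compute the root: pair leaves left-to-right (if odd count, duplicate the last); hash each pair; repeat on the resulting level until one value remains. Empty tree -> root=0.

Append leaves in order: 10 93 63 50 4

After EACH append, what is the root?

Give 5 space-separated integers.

Answer: 10 403 551 538 834

Derivation:
After append 10 (leaves=[10]):
  L0: [10]
  root=10
After append 93 (leaves=[10, 93]):
  L0: [10, 93]
  L1: h(10,93)=(10*31+93)%997=403 -> [403]
  root=403
After append 63 (leaves=[10, 93, 63]):
  L0: [10, 93, 63]
  L1: h(10,93)=(10*31+93)%997=403 h(63,63)=(63*31+63)%997=22 -> [403, 22]
  L2: h(403,22)=(403*31+22)%997=551 -> [551]
  root=551
After append 50 (leaves=[10, 93, 63, 50]):
  L0: [10, 93, 63, 50]
  L1: h(10,93)=(10*31+93)%997=403 h(63,50)=(63*31+50)%997=9 -> [403, 9]
  L2: h(403,9)=(403*31+9)%997=538 -> [538]
  root=538
After append 4 (leaves=[10, 93, 63, 50, 4]):
  L0: [10, 93, 63, 50, 4]
  L1: h(10,93)=(10*31+93)%997=403 h(63,50)=(63*31+50)%997=9 h(4,4)=(4*31+4)%997=128 -> [403, 9, 128]
  L2: h(403,9)=(403*31+9)%997=538 h(128,128)=(128*31+128)%997=108 -> [538, 108]
  L3: h(538,108)=(538*31+108)%997=834 -> [834]
  root=834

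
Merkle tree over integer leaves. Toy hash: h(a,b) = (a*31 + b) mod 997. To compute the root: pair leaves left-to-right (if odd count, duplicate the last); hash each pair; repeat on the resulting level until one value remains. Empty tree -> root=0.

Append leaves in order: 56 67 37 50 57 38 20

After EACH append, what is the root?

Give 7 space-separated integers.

Answer: 56 806 248 261 657 49 878

Derivation:
After append 56 (leaves=[56]):
  L0: [56]
  root=56
After append 67 (leaves=[56, 67]):
  L0: [56, 67]
  L1: h(56,67)=(56*31+67)%997=806 -> [806]
  root=806
After append 37 (leaves=[56, 67, 37]):
  L0: [56, 67, 37]
  L1: h(56,67)=(56*31+67)%997=806 h(37,37)=(37*31+37)%997=187 -> [806, 187]
  L2: h(806,187)=(806*31+187)%997=248 -> [248]
  root=248
After append 50 (leaves=[56, 67, 37, 50]):
  L0: [56, 67, 37, 50]
  L1: h(56,67)=(56*31+67)%997=806 h(37,50)=(37*31+50)%997=200 -> [806, 200]
  L2: h(806,200)=(806*31+200)%997=261 -> [261]
  root=261
After append 57 (leaves=[56, 67, 37, 50, 57]):
  L0: [56, 67, 37, 50, 57]
  L1: h(56,67)=(56*31+67)%997=806 h(37,50)=(37*31+50)%997=200 h(57,57)=(57*31+57)%997=827 -> [806, 200, 827]
  L2: h(806,200)=(806*31+200)%997=261 h(827,827)=(827*31+827)%997=542 -> [261, 542]
  L3: h(261,542)=(261*31+542)%997=657 -> [657]
  root=657
After append 38 (leaves=[56, 67, 37, 50, 57, 38]):
  L0: [56, 67, 37, 50, 57, 38]
  L1: h(56,67)=(56*31+67)%997=806 h(37,50)=(37*31+50)%997=200 h(57,38)=(57*31+38)%997=808 -> [806, 200, 808]
  L2: h(806,200)=(806*31+200)%997=261 h(808,808)=(808*31+808)%997=931 -> [261, 931]
  L3: h(261,931)=(261*31+931)%997=49 -> [49]
  root=49
After append 20 (leaves=[56, 67, 37, 50, 57, 38, 20]):
  L0: [56, 67, 37, 50, 57, 38, 20]
  L1: h(56,67)=(56*31+67)%997=806 h(37,50)=(37*31+50)%997=200 h(57,38)=(57*31+38)%997=808 h(20,20)=(20*31+20)%997=640 -> [806, 200, 808, 640]
  L2: h(806,200)=(806*31+200)%997=261 h(808,640)=(808*31+640)%997=763 -> [261, 763]
  L3: h(261,763)=(261*31+763)%997=878 -> [878]
  root=878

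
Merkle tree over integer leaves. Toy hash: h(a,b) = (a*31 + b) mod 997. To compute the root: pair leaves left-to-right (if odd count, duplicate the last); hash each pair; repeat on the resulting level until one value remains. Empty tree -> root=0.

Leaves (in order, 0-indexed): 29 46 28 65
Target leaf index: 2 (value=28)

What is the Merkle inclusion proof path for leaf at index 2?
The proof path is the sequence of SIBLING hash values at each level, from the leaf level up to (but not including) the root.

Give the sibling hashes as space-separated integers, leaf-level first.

L0 (leaves): [29, 46, 28, 65], target index=2
L1: h(29,46)=(29*31+46)%997=945 [pair 0] h(28,65)=(28*31+65)%997=933 [pair 1] -> [945, 933]
  Sibling for proof at L0: 65
L2: h(945,933)=(945*31+933)%997=318 [pair 0] -> [318]
  Sibling for proof at L1: 945
Root: 318
Proof path (sibling hashes from leaf to root): [65, 945]

Answer: 65 945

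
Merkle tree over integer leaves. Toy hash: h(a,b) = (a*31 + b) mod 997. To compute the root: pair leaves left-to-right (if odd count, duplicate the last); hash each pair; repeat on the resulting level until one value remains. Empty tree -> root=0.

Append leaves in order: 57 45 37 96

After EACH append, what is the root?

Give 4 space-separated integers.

After append 57 (leaves=[57]):
  L0: [57]
  root=57
After append 45 (leaves=[57, 45]):
  L0: [57, 45]
  L1: h(57,45)=(57*31+45)%997=815 -> [815]
  root=815
After append 37 (leaves=[57, 45, 37]):
  L0: [57, 45, 37]
  L1: h(57,45)=(57*31+45)%997=815 h(37,37)=(37*31+37)%997=187 -> [815, 187]
  L2: h(815,187)=(815*31+187)%997=527 -> [527]
  root=527
After append 96 (leaves=[57, 45, 37, 96]):
  L0: [57, 45, 37, 96]
  L1: h(57,45)=(57*31+45)%997=815 h(37,96)=(37*31+96)%997=246 -> [815, 246]
  L2: h(815,246)=(815*31+246)%997=586 -> [586]
  root=586

Answer: 57 815 527 586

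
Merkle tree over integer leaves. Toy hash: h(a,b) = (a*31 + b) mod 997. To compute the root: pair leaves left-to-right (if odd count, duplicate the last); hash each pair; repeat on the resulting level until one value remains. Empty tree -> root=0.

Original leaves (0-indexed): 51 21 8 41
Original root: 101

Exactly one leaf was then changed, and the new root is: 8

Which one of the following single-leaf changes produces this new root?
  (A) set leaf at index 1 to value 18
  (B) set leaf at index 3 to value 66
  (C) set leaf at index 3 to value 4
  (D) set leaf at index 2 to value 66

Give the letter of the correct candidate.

Answer: A

Derivation:
Original leaves: [51, 21, 8, 41]
Target new root: 8
Try each candidate change and compute the resulting root:
Candidate A: set leaf[1] = 18 -> leaves = [51, 18, 8, 41]
  L0: [51, 18, 8, 41]
  L1: h(51,18)=(51*31+18)%997=602 h(8,41)=(8*31+41)%997=289 -> [602, 289]
  L2: h(602,289)=(602*31+289)%997=8 -> [8]
  root = 8 == target 8  ** MATCH **
Candidate B: set leaf[3] = 66 -> leaves = [51, 21, 8, 66]
  L0: [51, 21, 8, 66]
  L1: h(51,21)=(51*31+21)%997=605 h(8,66)=(8*31+66)%997=314 -> [605, 314]
  L2: h(605,314)=(605*31+314)%997=126 -> [126]
  root = 126 != target 8
Candidate C: set leaf[3] = 4 -> leaves = [51, 21, 8, 4]
  L0: [51, 21, 8, 4]
  L1: h(51,21)=(51*31+21)%997=605 h(8,4)=(8*31+4)%997=252 -> [605, 252]
  L2: h(605,252)=(605*31+252)%997=64 -> [64]
  root = 64 != target 8
Candidate D: set leaf[2] = 66 -> leaves = [51, 21, 66, 41]
  L0: [51, 21, 66, 41]
  L1: h(51,21)=(51*31+21)%997=605 h(66,41)=(66*31+41)%997=93 -> [605, 93]
  L2: h(605,93)=(605*31+93)%997=902 -> [902]
  root = 902 != target 8
Candidate A produces the target root.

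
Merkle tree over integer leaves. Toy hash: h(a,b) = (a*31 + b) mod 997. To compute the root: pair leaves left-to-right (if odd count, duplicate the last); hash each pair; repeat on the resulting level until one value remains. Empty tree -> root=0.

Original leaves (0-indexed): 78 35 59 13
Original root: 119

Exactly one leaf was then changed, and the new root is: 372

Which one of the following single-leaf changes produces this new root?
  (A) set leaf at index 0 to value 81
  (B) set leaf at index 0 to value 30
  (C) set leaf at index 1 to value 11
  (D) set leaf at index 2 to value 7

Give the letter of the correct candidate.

Answer: C

Derivation:
Original leaves: [78, 35, 59, 13]
Target new root: 372
Try each candidate change and compute the resulting root:
Candidate A: set leaf[0] = 81 -> leaves = [81, 35, 59, 13]
  L0: [81, 35, 59, 13]
  L1: h(81,35)=(81*31+35)%997=552 h(59,13)=(59*31+13)%997=845 -> [552, 845]
  L2: h(552,845)=(552*31+845)%997=11 -> [11]
  root = 11 != target 372
Candidate B: set leaf[0] = 30 -> leaves = [30, 35, 59, 13]
  L0: [30, 35, 59, 13]
  L1: h(30,35)=(30*31+35)%997=965 h(59,13)=(59*31+13)%997=845 -> [965, 845]
  L2: h(965,845)=(965*31+845)%997=850 -> [850]
  root = 850 != target 372
Candidate C: set leaf[1] = 11 -> leaves = [78, 11, 59, 13]
  L0: [78, 11, 59, 13]
  L1: h(78,11)=(78*31+11)%997=435 h(59,13)=(59*31+13)%997=845 -> [435, 845]
  L2: h(435,845)=(435*31+845)%997=372 -> [372]
  root = 372 == target 372  ** MATCH **
Candidate D: set leaf[2] = 7 -> leaves = [78, 35, 7, 13]
  L0: [78, 35, 7, 13]
  L1: h(78,35)=(78*31+35)%997=459 h(7,13)=(7*31+13)%997=230 -> [459, 230]
  L2: h(459,230)=(459*31+230)%997=501 -> [501]
  root = 501 != target 372
Candidate C produces the target root.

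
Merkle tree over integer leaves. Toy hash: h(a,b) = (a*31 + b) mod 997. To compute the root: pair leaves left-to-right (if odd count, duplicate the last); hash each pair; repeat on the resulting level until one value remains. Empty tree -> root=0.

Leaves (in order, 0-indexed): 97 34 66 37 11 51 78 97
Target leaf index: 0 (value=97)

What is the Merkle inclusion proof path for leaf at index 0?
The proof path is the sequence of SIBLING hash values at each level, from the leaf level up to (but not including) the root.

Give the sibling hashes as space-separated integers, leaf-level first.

L0 (leaves): [97, 34, 66, 37, 11, 51, 78, 97], target index=0
L1: h(97,34)=(97*31+34)%997=50 [pair 0] h(66,37)=(66*31+37)%997=89 [pair 1] h(11,51)=(11*31+51)%997=392 [pair 2] h(78,97)=(78*31+97)%997=521 [pair 3] -> [50, 89, 392, 521]
  Sibling for proof at L0: 34
L2: h(50,89)=(50*31+89)%997=642 [pair 0] h(392,521)=(392*31+521)%997=709 [pair 1] -> [642, 709]
  Sibling for proof at L1: 89
L3: h(642,709)=(642*31+709)%997=671 [pair 0] -> [671]
  Sibling for proof at L2: 709
Root: 671
Proof path (sibling hashes from leaf to root): [34, 89, 709]

Answer: 34 89 709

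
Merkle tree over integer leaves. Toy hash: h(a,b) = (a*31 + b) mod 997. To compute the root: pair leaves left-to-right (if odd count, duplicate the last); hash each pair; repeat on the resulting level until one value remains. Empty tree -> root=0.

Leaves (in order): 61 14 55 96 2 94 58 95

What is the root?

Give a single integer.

L0: [61, 14, 55, 96, 2, 94, 58, 95]
L1: h(61,14)=(61*31+14)%997=908 h(55,96)=(55*31+96)%997=804 h(2,94)=(2*31+94)%997=156 h(58,95)=(58*31+95)%997=896 -> [908, 804, 156, 896]
L2: h(908,804)=(908*31+804)%997=39 h(156,896)=(156*31+896)%997=747 -> [39, 747]
L3: h(39,747)=(39*31+747)%997=959 -> [959]

Answer: 959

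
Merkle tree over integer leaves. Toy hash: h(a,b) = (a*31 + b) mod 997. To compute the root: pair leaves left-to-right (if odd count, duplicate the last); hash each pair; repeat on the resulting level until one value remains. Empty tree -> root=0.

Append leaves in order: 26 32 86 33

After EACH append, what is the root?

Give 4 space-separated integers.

Answer: 26 838 814 761

Derivation:
After append 26 (leaves=[26]):
  L0: [26]
  root=26
After append 32 (leaves=[26, 32]):
  L0: [26, 32]
  L1: h(26,32)=(26*31+32)%997=838 -> [838]
  root=838
After append 86 (leaves=[26, 32, 86]):
  L0: [26, 32, 86]
  L1: h(26,32)=(26*31+32)%997=838 h(86,86)=(86*31+86)%997=758 -> [838, 758]
  L2: h(838,758)=(838*31+758)%997=814 -> [814]
  root=814
After append 33 (leaves=[26, 32, 86, 33]):
  L0: [26, 32, 86, 33]
  L1: h(26,32)=(26*31+32)%997=838 h(86,33)=(86*31+33)%997=705 -> [838, 705]
  L2: h(838,705)=(838*31+705)%997=761 -> [761]
  root=761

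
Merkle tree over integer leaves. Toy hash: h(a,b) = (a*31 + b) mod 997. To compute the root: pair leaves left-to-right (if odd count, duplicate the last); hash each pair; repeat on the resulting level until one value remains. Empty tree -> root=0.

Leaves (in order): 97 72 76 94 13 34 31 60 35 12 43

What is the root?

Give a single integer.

L0: [97, 72, 76, 94, 13, 34, 31, 60, 35, 12, 43]
L1: h(97,72)=(97*31+72)%997=88 h(76,94)=(76*31+94)%997=456 h(13,34)=(13*31+34)%997=437 h(31,60)=(31*31+60)%997=24 h(35,12)=(35*31+12)%997=100 h(43,43)=(43*31+43)%997=379 -> [88, 456, 437, 24, 100, 379]
L2: h(88,456)=(88*31+456)%997=193 h(437,24)=(437*31+24)%997=610 h(100,379)=(100*31+379)%997=488 -> [193, 610, 488]
L3: h(193,610)=(193*31+610)%997=611 h(488,488)=(488*31+488)%997=661 -> [611, 661]
L4: h(611,661)=(611*31+661)%997=659 -> [659]

Answer: 659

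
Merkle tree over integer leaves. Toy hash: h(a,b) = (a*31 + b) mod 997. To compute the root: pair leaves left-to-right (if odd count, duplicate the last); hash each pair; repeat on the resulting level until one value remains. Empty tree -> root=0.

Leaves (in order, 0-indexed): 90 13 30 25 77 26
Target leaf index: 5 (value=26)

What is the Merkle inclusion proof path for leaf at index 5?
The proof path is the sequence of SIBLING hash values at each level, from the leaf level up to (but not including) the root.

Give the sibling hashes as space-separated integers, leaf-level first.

L0 (leaves): [90, 13, 30, 25, 77, 26], target index=5
L1: h(90,13)=(90*31+13)%997=809 [pair 0] h(30,25)=(30*31+25)%997=955 [pair 1] h(77,26)=(77*31+26)%997=419 [pair 2] -> [809, 955, 419]
  Sibling for proof at L0: 77
L2: h(809,955)=(809*31+955)%997=112 [pair 0] h(419,419)=(419*31+419)%997=447 [pair 1] -> [112, 447]
  Sibling for proof at L1: 419
L3: h(112,447)=(112*31+447)%997=928 [pair 0] -> [928]
  Sibling for proof at L2: 112
Root: 928
Proof path (sibling hashes from leaf to root): [77, 419, 112]

Answer: 77 419 112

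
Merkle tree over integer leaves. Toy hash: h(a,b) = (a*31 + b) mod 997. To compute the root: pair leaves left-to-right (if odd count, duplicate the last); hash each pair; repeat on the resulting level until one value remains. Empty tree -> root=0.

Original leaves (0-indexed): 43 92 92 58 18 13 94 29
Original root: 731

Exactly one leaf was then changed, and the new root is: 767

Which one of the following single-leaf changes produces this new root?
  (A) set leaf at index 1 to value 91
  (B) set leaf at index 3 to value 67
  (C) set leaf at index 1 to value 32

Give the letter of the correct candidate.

Answer: A

Derivation:
Original leaves: [43, 92, 92, 58, 18, 13, 94, 29]
Target new root: 767
Try each candidate change and compute the resulting root:
Candidate A: set leaf[1] = 91 -> leaves = [43, 91, 92, 58, 18, 13, 94, 29]
  L0: [43, 91, 92, 58, 18, 13, 94, 29]
  L1: h(43,91)=(43*31+91)%997=427 h(92,58)=(92*31+58)%997=916 h(18,13)=(18*31+13)%997=571 h(94,29)=(94*31+29)%997=949 -> [427, 916, 571, 949]
  L2: h(427,916)=(427*31+916)%997=195 h(571,949)=(571*31+949)%997=704 -> [195, 704]
  L3: h(195,704)=(195*31+704)%997=767 -> [767]
  root = 767 == target 767  ** MATCH **
Candidate B: set leaf[3] = 67 -> leaves = [43, 92, 92, 67, 18, 13, 94, 29]
  L0: [43, 92, 92, 67, 18, 13, 94, 29]
  L1: h(43,92)=(43*31+92)%997=428 h(92,67)=(92*31+67)%997=925 h(18,13)=(18*31+13)%997=571 h(94,29)=(94*31+29)%997=949 -> [428, 925, 571, 949]
  L2: h(428,925)=(428*31+925)%997=235 h(571,949)=(571*31+949)%997=704 -> [235, 704]
  L3: h(235,704)=(235*31+704)%997=13 -> [13]
  root = 13 != target 767
Candidate C: set leaf[1] = 32 -> leaves = [43, 32, 92, 58, 18, 13, 94, 29]
  L0: [43, 32, 92, 58, 18, 13, 94, 29]
  L1: h(43,32)=(43*31+32)%997=368 h(92,58)=(92*31+58)%997=916 h(18,13)=(18*31+13)%997=571 h(94,29)=(94*31+29)%997=949 -> [368, 916, 571, 949]
  L2: h(368,916)=(368*31+916)%997=360 h(571,949)=(571*31+949)%997=704 -> [360, 704]
  L3: h(360,704)=(360*31+704)%997=897 -> [897]
  root = 897 != target 767
Candidate A produces the target root.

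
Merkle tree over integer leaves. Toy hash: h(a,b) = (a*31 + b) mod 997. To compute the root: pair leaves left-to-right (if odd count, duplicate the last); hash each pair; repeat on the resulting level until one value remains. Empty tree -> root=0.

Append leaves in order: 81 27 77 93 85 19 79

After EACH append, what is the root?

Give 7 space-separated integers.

Answer: 81 544 385 401 768 650 524

Derivation:
After append 81 (leaves=[81]):
  L0: [81]
  root=81
After append 27 (leaves=[81, 27]):
  L0: [81, 27]
  L1: h(81,27)=(81*31+27)%997=544 -> [544]
  root=544
After append 77 (leaves=[81, 27, 77]):
  L0: [81, 27, 77]
  L1: h(81,27)=(81*31+27)%997=544 h(77,77)=(77*31+77)%997=470 -> [544, 470]
  L2: h(544,470)=(544*31+470)%997=385 -> [385]
  root=385
After append 93 (leaves=[81, 27, 77, 93]):
  L0: [81, 27, 77, 93]
  L1: h(81,27)=(81*31+27)%997=544 h(77,93)=(77*31+93)%997=486 -> [544, 486]
  L2: h(544,486)=(544*31+486)%997=401 -> [401]
  root=401
After append 85 (leaves=[81, 27, 77, 93, 85]):
  L0: [81, 27, 77, 93, 85]
  L1: h(81,27)=(81*31+27)%997=544 h(77,93)=(77*31+93)%997=486 h(85,85)=(85*31+85)%997=726 -> [544, 486, 726]
  L2: h(544,486)=(544*31+486)%997=401 h(726,726)=(726*31+726)%997=301 -> [401, 301]
  L3: h(401,301)=(401*31+301)%997=768 -> [768]
  root=768
After append 19 (leaves=[81, 27, 77, 93, 85, 19]):
  L0: [81, 27, 77, 93, 85, 19]
  L1: h(81,27)=(81*31+27)%997=544 h(77,93)=(77*31+93)%997=486 h(85,19)=(85*31+19)%997=660 -> [544, 486, 660]
  L2: h(544,486)=(544*31+486)%997=401 h(660,660)=(660*31+660)%997=183 -> [401, 183]
  L3: h(401,183)=(401*31+183)%997=650 -> [650]
  root=650
After append 79 (leaves=[81, 27, 77, 93, 85, 19, 79]):
  L0: [81, 27, 77, 93, 85, 19, 79]
  L1: h(81,27)=(81*31+27)%997=544 h(77,93)=(77*31+93)%997=486 h(85,19)=(85*31+19)%997=660 h(79,79)=(79*31+79)%997=534 -> [544, 486, 660, 534]
  L2: h(544,486)=(544*31+486)%997=401 h(660,534)=(660*31+534)%997=57 -> [401, 57]
  L3: h(401,57)=(401*31+57)%997=524 -> [524]
  root=524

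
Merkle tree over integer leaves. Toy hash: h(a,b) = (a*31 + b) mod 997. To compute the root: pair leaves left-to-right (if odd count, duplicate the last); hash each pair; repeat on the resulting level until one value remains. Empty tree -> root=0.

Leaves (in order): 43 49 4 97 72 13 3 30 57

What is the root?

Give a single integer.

L0: [43, 49, 4, 97, 72, 13, 3, 30, 57]
L1: h(43,49)=(43*31+49)%997=385 h(4,97)=(4*31+97)%997=221 h(72,13)=(72*31+13)%997=251 h(3,30)=(3*31+30)%997=123 h(57,57)=(57*31+57)%997=827 -> [385, 221, 251, 123, 827]
L2: h(385,221)=(385*31+221)%997=192 h(251,123)=(251*31+123)%997=925 h(827,827)=(827*31+827)%997=542 -> [192, 925, 542]
L3: h(192,925)=(192*31+925)%997=895 h(542,542)=(542*31+542)%997=395 -> [895, 395]
L4: h(895,395)=(895*31+395)%997=224 -> [224]

Answer: 224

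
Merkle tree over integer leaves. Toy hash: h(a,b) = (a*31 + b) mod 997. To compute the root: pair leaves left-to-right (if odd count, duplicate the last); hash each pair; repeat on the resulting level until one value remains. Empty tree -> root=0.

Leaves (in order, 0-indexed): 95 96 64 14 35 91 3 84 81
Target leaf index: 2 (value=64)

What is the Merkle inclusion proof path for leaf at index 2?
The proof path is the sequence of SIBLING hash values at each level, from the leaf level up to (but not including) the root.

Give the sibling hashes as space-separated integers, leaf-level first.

L0 (leaves): [95, 96, 64, 14, 35, 91, 3, 84, 81], target index=2
L1: h(95,96)=(95*31+96)%997=50 [pair 0] h(64,14)=(64*31+14)%997=4 [pair 1] h(35,91)=(35*31+91)%997=179 [pair 2] h(3,84)=(3*31+84)%997=177 [pair 3] h(81,81)=(81*31+81)%997=598 [pair 4] -> [50, 4, 179, 177, 598]
  Sibling for proof at L0: 14
L2: h(50,4)=(50*31+4)%997=557 [pair 0] h(179,177)=(179*31+177)%997=741 [pair 1] h(598,598)=(598*31+598)%997=193 [pair 2] -> [557, 741, 193]
  Sibling for proof at L1: 50
L3: h(557,741)=(557*31+741)%997=62 [pair 0] h(193,193)=(193*31+193)%997=194 [pair 1] -> [62, 194]
  Sibling for proof at L2: 741
L4: h(62,194)=(62*31+194)%997=122 [pair 0] -> [122]
  Sibling for proof at L3: 194
Root: 122
Proof path (sibling hashes from leaf to root): [14, 50, 741, 194]

Answer: 14 50 741 194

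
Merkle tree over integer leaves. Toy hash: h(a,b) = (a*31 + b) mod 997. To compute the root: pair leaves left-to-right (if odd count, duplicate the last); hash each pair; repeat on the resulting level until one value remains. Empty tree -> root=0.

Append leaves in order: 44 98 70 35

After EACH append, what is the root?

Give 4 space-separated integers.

After append 44 (leaves=[44]):
  L0: [44]
  root=44
After append 98 (leaves=[44, 98]):
  L0: [44, 98]
  L1: h(44,98)=(44*31+98)%997=465 -> [465]
  root=465
After append 70 (leaves=[44, 98, 70]):
  L0: [44, 98, 70]
  L1: h(44,98)=(44*31+98)%997=465 h(70,70)=(70*31+70)%997=246 -> [465, 246]
  L2: h(465,246)=(465*31+246)%997=703 -> [703]
  root=703
After append 35 (leaves=[44, 98, 70, 35]):
  L0: [44, 98, 70, 35]
  L1: h(44,98)=(44*31+98)%997=465 h(70,35)=(70*31+35)%997=211 -> [465, 211]
  L2: h(465,211)=(465*31+211)%997=668 -> [668]
  root=668

Answer: 44 465 703 668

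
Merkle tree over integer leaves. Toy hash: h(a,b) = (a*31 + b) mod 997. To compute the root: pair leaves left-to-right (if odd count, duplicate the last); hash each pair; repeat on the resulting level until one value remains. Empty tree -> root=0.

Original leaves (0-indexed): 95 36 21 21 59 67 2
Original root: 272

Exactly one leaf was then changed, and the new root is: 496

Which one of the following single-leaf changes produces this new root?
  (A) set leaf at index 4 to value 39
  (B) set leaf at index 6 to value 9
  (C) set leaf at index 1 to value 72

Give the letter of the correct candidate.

Answer: B

Derivation:
Original leaves: [95, 36, 21, 21, 59, 67, 2]
Target new root: 496
Try each candidate change and compute the resulting root:
Candidate A: set leaf[4] = 39 -> leaves = [95, 36, 21, 21, 39, 67, 2]
  L0: [95, 36, 21, 21, 39, 67, 2]
  L1: h(95,36)=(95*31+36)%997=987 h(21,21)=(21*31+21)%997=672 h(39,67)=(39*31+67)%997=279 h(2,2)=(2*31+2)%997=64 -> [987, 672, 279, 64]
  L2: h(987,672)=(987*31+672)%997=362 h(279,64)=(279*31+64)%997=737 -> [362, 737]
  L3: h(362,737)=(362*31+737)%997=992 -> [992]
  root = 992 != target 496
Candidate B: set leaf[6] = 9 -> leaves = [95, 36, 21, 21, 59, 67, 9]
  L0: [95, 36, 21, 21, 59, 67, 9]
  L1: h(95,36)=(95*31+36)%997=987 h(21,21)=(21*31+21)%997=672 h(59,67)=(59*31+67)%997=899 h(9,9)=(9*31+9)%997=288 -> [987, 672, 899, 288]
  L2: h(987,672)=(987*31+672)%997=362 h(899,288)=(899*31+288)%997=241 -> [362, 241]
  L3: h(362,241)=(362*31+241)%997=496 -> [496]
  root = 496 == target 496  ** MATCH **
Candidate C: set leaf[1] = 72 -> leaves = [95, 72, 21, 21, 59, 67, 2]
  L0: [95, 72, 21, 21, 59, 67, 2]
  L1: h(95,72)=(95*31+72)%997=26 h(21,21)=(21*31+21)%997=672 h(59,67)=(59*31+67)%997=899 h(2,2)=(2*31+2)%997=64 -> [26, 672, 899, 64]
  L2: h(26,672)=(26*31+672)%997=481 h(899,64)=(899*31+64)%997=17 -> [481, 17]
  L3: h(481,17)=(481*31+17)%997=970 -> [970]
  root = 970 != target 496
Candidate B produces the target root.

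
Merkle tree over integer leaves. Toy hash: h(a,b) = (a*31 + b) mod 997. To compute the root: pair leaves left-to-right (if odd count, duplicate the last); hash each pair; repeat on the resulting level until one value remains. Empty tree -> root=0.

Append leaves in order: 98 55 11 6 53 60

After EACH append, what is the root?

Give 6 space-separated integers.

Answer: 98 102 523 518 540 764

Derivation:
After append 98 (leaves=[98]):
  L0: [98]
  root=98
After append 55 (leaves=[98, 55]):
  L0: [98, 55]
  L1: h(98,55)=(98*31+55)%997=102 -> [102]
  root=102
After append 11 (leaves=[98, 55, 11]):
  L0: [98, 55, 11]
  L1: h(98,55)=(98*31+55)%997=102 h(11,11)=(11*31+11)%997=352 -> [102, 352]
  L2: h(102,352)=(102*31+352)%997=523 -> [523]
  root=523
After append 6 (leaves=[98, 55, 11, 6]):
  L0: [98, 55, 11, 6]
  L1: h(98,55)=(98*31+55)%997=102 h(11,6)=(11*31+6)%997=347 -> [102, 347]
  L2: h(102,347)=(102*31+347)%997=518 -> [518]
  root=518
After append 53 (leaves=[98, 55, 11, 6, 53]):
  L0: [98, 55, 11, 6, 53]
  L1: h(98,55)=(98*31+55)%997=102 h(11,6)=(11*31+6)%997=347 h(53,53)=(53*31+53)%997=699 -> [102, 347, 699]
  L2: h(102,347)=(102*31+347)%997=518 h(699,699)=(699*31+699)%997=434 -> [518, 434]
  L3: h(518,434)=(518*31+434)%997=540 -> [540]
  root=540
After append 60 (leaves=[98, 55, 11, 6, 53, 60]):
  L0: [98, 55, 11, 6, 53, 60]
  L1: h(98,55)=(98*31+55)%997=102 h(11,6)=(11*31+6)%997=347 h(53,60)=(53*31+60)%997=706 -> [102, 347, 706]
  L2: h(102,347)=(102*31+347)%997=518 h(706,706)=(706*31+706)%997=658 -> [518, 658]
  L3: h(518,658)=(518*31+658)%997=764 -> [764]
  root=764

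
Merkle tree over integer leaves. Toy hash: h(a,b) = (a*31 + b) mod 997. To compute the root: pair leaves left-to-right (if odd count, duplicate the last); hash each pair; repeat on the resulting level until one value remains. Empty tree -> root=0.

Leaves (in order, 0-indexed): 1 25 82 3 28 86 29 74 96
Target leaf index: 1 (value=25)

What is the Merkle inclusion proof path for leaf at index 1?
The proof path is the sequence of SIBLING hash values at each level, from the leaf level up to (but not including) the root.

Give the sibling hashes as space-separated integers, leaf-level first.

Answer: 1 551 637 193

Derivation:
L0 (leaves): [1, 25, 82, 3, 28, 86, 29, 74, 96], target index=1
L1: h(1,25)=(1*31+25)%997=56 [pair 0] h(82,3)=(82*31+3)%997=551 [pair 1] h(28,86)=(28*31+86)%997=954 [pair 2] h(29,74)=(29*31+74)%997=973 [pair 3] h(96,96)=(96*31+96)%997=81 [pair 4] -> [56, 551, 954, 973, 81]
  Sibling for proof at L0: 1
L2: h(56,551)=(56*31+551)%997=293 [pair 0] h(954,973)=(954*31+973)%997=637 [pair 1] h(81,81)=(81*31+81)%997=598 [pair 2] -> [293, 637, 598]
  Sibling for proof at L1: 551
L3: h(293,637)=(293*31+637)%997=747 [pair 0] h(598,598)=(598*31+598)%997=193 [pair 1] -> [747, 193]
  Sibling for proof at L2: 637
L4: h(747,193)=(747*31+193)%997=419 [pair 0] -> [419]
  Sibling for proof at L3: 193
Root: 419
Proof path (sibling hashes from leaf to root): [1, 551, 637, 193]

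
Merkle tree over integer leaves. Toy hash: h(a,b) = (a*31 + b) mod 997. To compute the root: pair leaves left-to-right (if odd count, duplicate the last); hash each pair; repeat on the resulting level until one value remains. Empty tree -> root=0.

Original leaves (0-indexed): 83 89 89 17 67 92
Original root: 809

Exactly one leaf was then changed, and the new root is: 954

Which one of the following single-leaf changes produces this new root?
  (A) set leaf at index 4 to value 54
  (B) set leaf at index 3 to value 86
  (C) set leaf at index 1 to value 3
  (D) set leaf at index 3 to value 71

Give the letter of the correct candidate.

Original leaves: [83, 89, 89, 17, 67, 92]
Target new root: 954
Try each candidate change and compute the resulting root:
Candidate A: set leaf[4] = 54 -> leaves = [83, 89, 89, 17, 54, 92]
  L0: [83, 89, 89, 17, 54, 92]
  L1: h(83,89)=(83*31+89)%997=668 h(89,17)=(89*31+17)%997=782 h(54,92)=(54*31+92)%997=769 -> [668, 782, 769]
  L2: h(668,782)=(668*31+782)%997=553 h(769,769)=(769*31+769)%997=680 -> [553, 680]
  L3: h(553,680)=(553*31+680)%997=874 -> [874]
  root = 874 != target 954
Candidate B: set leaf[3] = 86 -> leaves = [83, 89, 89, 86, 67, 92]
  L0: [83, 89, 89, 86, 67, 92]
  L1: h(83,89)=(83*31+89)%997=668 h(89,86)=(89*31+86)%997=851 h(67,92)=(67*31+92)%997=175 -> [668, 851, 175]
  L2: h(668,851)=(668*31+851)%997=622 h(175,175)=(175*31+175)%997=615 -> [622, 615]
  L3: h(622,615)=(622*31+615)%997=954 -> [954]
  root = 954 == target 954  ** MATCH **
Candidate C: set leaf[1] = 3 -> leaves = [83, 3, 89, 17, 67, 92]
  L0: [83, 3, 89, 17, 67, 92]
  L1: h(83,3)=(83*31+3)%997=582 h(89,17)=(89*31+17)%997=782 h(67,92)=(67*31+92)%997=175 -> [582, 782, 175]
  L2: h(582,782)=(582*31+782)%997=878 h(175,175)=(175*31+175)%997=615 -> [878, 615]
  L3: h(878,615)=(878*31+615)%997=914 -> [914]
  root = 914 != target 954
Candidate D: set leaf[3] = 71 -> leaves = [83, 89, 89, 71, 67, 92]
  L0: [83, 89, 89, 71, 67, 92]
  L1: h(83,89)=(83*31+89)%997=668 h(89,71)=(89*31+71)%997=836 h(67,92)=(67*31+92)%997=175 -> [668, 836, 175]
  L2: h(668,836)=(668*31+836)%997=607 h(175,175)=(175*31+175)%997=615 -> [607, 615]
  L3: h(607,615)=(607*31+615)%997=489 -> [489]
  root = 489 != target 954
Candidate B produces the target root.

Answer: B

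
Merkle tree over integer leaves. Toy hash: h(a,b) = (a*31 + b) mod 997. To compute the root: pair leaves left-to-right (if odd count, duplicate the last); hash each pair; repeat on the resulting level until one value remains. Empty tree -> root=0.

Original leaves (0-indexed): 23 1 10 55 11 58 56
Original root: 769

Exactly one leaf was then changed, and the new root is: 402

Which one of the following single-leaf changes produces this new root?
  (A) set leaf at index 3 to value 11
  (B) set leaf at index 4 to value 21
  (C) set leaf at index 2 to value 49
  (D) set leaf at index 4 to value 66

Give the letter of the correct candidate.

Original leaves: [23, 1, 10, 55, 11, 58, 56]
Target new root: 402
Try each candidate change and compute the resulting root:
Candidate A: set leaf[3] = 11 -> leaves = [23, 1, 10, 11, 11, 58, 56]
  L0: [23, 1, 10, 11, 11, 58, 56]
  L1: h(23,1)=(23*31+1)%997=714 h(10,11)=(10*31+11)%997=321 h(11,58)=(11*31+58)%997=399 h(56,56)=(56*31+56)%997=795 -> [714, 321, 399, 795]
  L2: h(714,321)=(714*31+321)%997=521 h(399,795)=(399*31+795)%997=203 -> [521, 203]
  L3: h(521,203)=(521*31+203)%997=402 -> [402]
  root = 402 == target 402  ** MATCH **
Candidate B: set leaf[4] = 21 -> leaves = [23, 1, 10, 55, 21, 58, 56]
  L0: [23, 1, 10, 55, 21, 58, 56]
  L1: h(23,1)=(23*31+1)%997=714 h(10,55)=(10*31+55)%997=365 h(21,58)=(21*31+58)%997=709 h(56,56)=(56*31+56)%997=795 -> [714, 365, 709, 795]
  L2: h(714,365)=(714*31+365)%997=565 h(709,795)=(709*31+795)%997=840 -> [565, 840]
  L3: h(565,840)=(565*31+840)%997=409 -> [409]
  root = 409 != target 402
Candidate C: set leaf[2] = 49 -> leaves = [23, 1, 49, 55, 11, 58, 56]
  L0: [23, 1, 49, 55, 11, 58, 56]
  L1: h(23,1)=(23*31+1)%997=714 h(49,55)=(49*31+55)%997=577 h(11,58)=(11*31+58)%997=399 h(56,56)=(56*31+56)%997=795 -> [714, 577, 399, 795]
  L2: h(714,577)=(714*31+577)%997=777 h(399,795)=(399*31+795)%997=203 -> [777, 203]
  L3: h(777,203)=(777*31+203)%997=362 -> [362]
  root = 362 != target 402
Candidate D: set leaf[4] = 66 -> leaves = [23, 1, 10, 55, 66, 58, 56]
  L0: [23, 1, 10, 55, 66, 58, 56]
  L1: h(23,1)=(23*31+1)%997=714 h(10,55)=(10*31+55)%997=365 h(66,58)=(66*31+58)%997=110 h(56,56)=(56*31+56)%997=795 -> [714, 365, 110, 795]
  L2: h(714,365)=(714*31+365)%997=565 h(110,795)=(110*31+795)%997=217 -> [565, 217]
  L3: h(565,217)=(565*31+217)%997=783 -> [783]
  root = 783 != target 402
Candidate A produces the target root.

Answer: A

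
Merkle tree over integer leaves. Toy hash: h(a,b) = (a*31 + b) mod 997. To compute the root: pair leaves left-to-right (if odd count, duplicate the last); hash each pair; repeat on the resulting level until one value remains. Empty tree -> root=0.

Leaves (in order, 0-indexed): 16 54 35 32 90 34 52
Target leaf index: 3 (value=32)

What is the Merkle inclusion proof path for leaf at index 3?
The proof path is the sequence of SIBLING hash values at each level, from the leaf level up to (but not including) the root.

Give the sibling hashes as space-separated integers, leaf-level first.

L0 (leaves): [16, 54, 35, 32, 90, 34, 52], target index=3
L1: h(16,54)=(16*31+54)%997=550 [pair 0] h(35,32)=(35*31+32)%997=120 [pair 1] h(90,34)=(90*31+34)%997=830 [pair 2] h(52,52)=(52*31+52)%997=667 [pair 3] -> [550, 120, 830, 667]
  Sibling for proof at L0: 35
L2: h(550,120)=(550*31+120)%997=221 [pair 0] h(830,667)=(830*31+667)%997=475 [pair 1] -> [221, 475]
  Sibling for proof at L1: 550
L3: h(221,475)=(221*31+475)%997=347 [pair 0] -> [347]
  Sibling for proof at L2: 475
Root: 347
Proof path (sibling hashes from leaf to root): [35, 550, 475]

Answer: 35 550 475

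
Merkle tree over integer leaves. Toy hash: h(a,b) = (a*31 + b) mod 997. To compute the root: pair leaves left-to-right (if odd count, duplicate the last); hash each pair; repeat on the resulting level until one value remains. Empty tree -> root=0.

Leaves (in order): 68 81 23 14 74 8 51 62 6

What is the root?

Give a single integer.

Answer: 637

Derivation:
L0: [68, 81, 23, 14, 74, 8, 51, 62, 6]
L1: h(68,81)=(68*31+81)%997=195 h(23,14)=(23*31+14)%997=727 h(74,8)=(74*31+8)%997=308 h(51,62)=(51*31+62)%997=646 h(6,6)=(6*31+6)%997=192 -> [195, 727, 308, 646, 192]
L2: h(195,727)=(195*31+727)%997=790 h(308,646)=(308*31+646)%997=224 h(192,192)=(192*31+192)%997=162 -> [790, 224, 162]
L3: h(790,224)=(790*31+224)%997=786 h(162,162)=(162*31+162)%997=199 -> [786, 199]
L4: h(786,199)=(786*31+199)%997=637 -> [637]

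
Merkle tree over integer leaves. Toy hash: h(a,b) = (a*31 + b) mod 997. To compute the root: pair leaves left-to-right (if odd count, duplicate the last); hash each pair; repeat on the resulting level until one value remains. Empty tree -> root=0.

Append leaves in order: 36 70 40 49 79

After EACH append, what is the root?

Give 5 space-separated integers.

After append 36 (leaves=[36]):
  L0: [36]
  root=36
After append 70 (leaves=[36, 70]):
  L0: [36, 70]
  L1: h(36,70)=(36*31+70)%997=189 -> [189]
  root=189
After append 40 (leaves=[36, 70, 40]):
  L0: [36, 70, 40]
  L1: h(36,70)=(36*31+70)%997=189 h(40,40)=(40*31+40)%997=283 -> [189, 283]
  L2: h(189,283)=(189*31+283)%997=160 -> [160]
  root=160
After append 49 (leaves=[36, 70, 40, 49]):
  L0: [36, 70, 40, 49]
  L1: h(36,70)=(36*31+70)%997=189 h(40,49)=(40*31+49)%997=292 -> [189, 292]
  L2: h(189,292)=(189*31+292)%997=169 -> [169]
  root=169
After append 79 (leaves=[36, 70, 40, 49, 79]):
  L0: [36, 70, 40, 49, 79]
  L1: h(36,70)=(36*31+70)%997=189 h(40,49)=(40*31+49)%997=292 h(79,79)=(79*31+79)%997=534 -> [189, 292, 534]
  L2: h(189,292)=(189*31+292)%997=169 h(534,534)=(534*31+534)%997=139 -> [169, 139]
  L3: h(169,139)=(169*31+139)%997=393 -> [393]
  root=393

Answer: 36 189 160 169 393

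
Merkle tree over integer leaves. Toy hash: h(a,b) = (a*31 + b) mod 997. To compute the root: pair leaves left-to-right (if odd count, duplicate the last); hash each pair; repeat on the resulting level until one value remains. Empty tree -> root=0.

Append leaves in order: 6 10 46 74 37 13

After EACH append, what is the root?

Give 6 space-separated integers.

Answer: 6 196 569 597 563 792

Derivation:
After append 6 (leaves=[6]):
  L0: [6]
  root=6
After append 10 (leaves=[6, 10]):
  L0: [6, 10]
  L1: h(6,10)=(6*31+10)%997=196 -> [196]
  root=196
After append 46 (leaves=[6, 10, 46]):
  L0: [6, 10, 46]
  L1: h(6,10)=(6*31+10)%997=196 h(46,46)=(46*31+46)%997=475 -> [196, 475]
  L2: h(196,475)=(196*31+475)%997=569 -> [569]
  root=569
After append 74 (leaves=[6, 10, 46, 74]):
  L0: [6, 10, 46, 74]
  L1: h(6,10)=(6*31+10)%997=196 h(46,74)=(46*31+74)%997=503 -> [196, 503]
  L2: h(196,503)=(196*31+503)%997=597 -> [597]
  root=597
After append 37 (leaves=[6, 10, 46, 74, 37]):
  L0: [6, 10, 46, 74, 37]
  L1: h(6,10)=(6*31+10)%997=196 h(46,74)=(46*31+74)%997=503 h(37,37)=(37*31+37)%997=187 -> [196, 503, 187]
  L2: h(196,503)=(196*31+503)%997=597 h(187,187)=(187*31+187)%997=2 -> [597, 2]
  L3: h(597,2)=(597*31+2)%997=563 -> [563]
  root=563
After append 13 (leaves=[6, 10, 46, 74, 37, 13]):
  L0: [6, 10, 46, 74, 37, 13]
  L1: h(6,10)=(6*31+10)%997=196 h(46,74)=(46*31+74)%997=503 h(37,13)=(37*31+13)%997=163 -> [196, 503, 163]
  L2: h(196,503)=(196*31+503)%997=597 h(163,163)=(163*31+163)%997=231 -> [597, 231]
  L3: h(597,231)=(597*31+231)%997=792 -> [792]
  root=792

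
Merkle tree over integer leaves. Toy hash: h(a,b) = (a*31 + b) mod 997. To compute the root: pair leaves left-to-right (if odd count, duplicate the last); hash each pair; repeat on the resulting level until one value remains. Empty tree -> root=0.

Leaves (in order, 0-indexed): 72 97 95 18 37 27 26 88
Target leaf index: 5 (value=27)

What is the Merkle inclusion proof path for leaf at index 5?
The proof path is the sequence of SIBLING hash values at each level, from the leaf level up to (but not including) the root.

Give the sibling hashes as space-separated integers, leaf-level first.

L0 (leaves): [72, 97, 95, 18, 37, 27, 26, 88], target index=5
L1: h(72,97)=(72*31+97)%997=335 [pair 0] h(95,18)=(95*31+18)%997=969 [pair 1] h(37,27)=(37*31+27)%997=177 [pair 2] h(26,88)=(26*31+88)%997=894 [pair 3] -> [335, 969, 177, 894]
  Sibling for proof at L0: 37
L2: h(335,969)=(335*31+969)%997=387 [pair 0] h(177,894)=(177*31+894)%997=399 [pair 1] -> [387, 399]
  Sibling for proof at L1: 894
L3: h(387,399)=(387*31+399)%997=432 [pair 0] -> [432]
  Sibling for proof at L2: 387
Root: 432
Proof path (sibling hashes from leaf to root): [37, 894, 387]

Answer: 37 894 387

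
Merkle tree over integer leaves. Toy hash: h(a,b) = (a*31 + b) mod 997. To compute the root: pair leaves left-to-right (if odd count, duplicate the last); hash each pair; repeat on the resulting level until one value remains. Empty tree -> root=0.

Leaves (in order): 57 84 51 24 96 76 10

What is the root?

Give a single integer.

Answer: 285

Derivation:
L0: [57, 84, 51, 24, 96, 76, 10]
L1: h(57,84)=(57*31+84)%997=854 h(51,24)=(51*31+24)%997=608 h(96,76)=(96*31+76)%997=61 h(10,10)=(10*31+10)%997=320 -> [854, 608, 61, 320]
L2: h(854,608)=(854*31+608)%997=163 h(61,320)=(61*31+320)%997=217 -> [163, 217]
L3: h(163,217)=(163*31+217)%997=285 -> [285]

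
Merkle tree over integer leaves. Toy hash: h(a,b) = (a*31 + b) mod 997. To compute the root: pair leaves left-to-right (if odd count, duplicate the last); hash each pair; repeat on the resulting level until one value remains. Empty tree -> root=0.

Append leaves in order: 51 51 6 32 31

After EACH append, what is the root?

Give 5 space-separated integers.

Answer: 51 635 934 960 687

Derivation:
After append 51 (leaves=[51]):
  L0: [51]
  root=51
After append 51 (leaves=[51, 51]):
  L0: [51, 51]
  L1: h(51,51)=(51*31+51)%997=635 -> [635]
  root=635
After append 6 (leaves=[51, 51, 6]):
  L0: [51, 51, 6]
  L1: h(51,51)=(51*31+51)%997=635 h(6,6)=(6*31+6)%997=192 -> [635, 192]
  L2: h(635,192)=(635*31+192)%997=934 -> [934]
  root=934
After append 32 (leaves=[51, 51, 6, 32]):
  L0: [51, 51, 6, 32]
  L1: h(51,51)=(51*31+51)%997=635 h(6,32)=(6*31+32)%997=218 -> [635, 218]
  L2: h(635,218)=(635*31+218)%997=960 -> [960]
  root=960
After append 31 (leaves=[51, 51, 6, 32, 31]):
  L0: [51, 51, 6, 32, 31]
  L1: h(51,51)=(51*31+51)%997=635 h(6,32)=(6*31+32)%997=218 h(31,31)=(31*31+31)%997=992 -> [635, 218, 992]
  L2: h(635,218)=(635*31+218)%997=960 h(992,992)=(992*31+992)%997=837 -> [960, 837]
  L3: h(960,837)=(960*31+837)%997=687 -> [687]
  root=687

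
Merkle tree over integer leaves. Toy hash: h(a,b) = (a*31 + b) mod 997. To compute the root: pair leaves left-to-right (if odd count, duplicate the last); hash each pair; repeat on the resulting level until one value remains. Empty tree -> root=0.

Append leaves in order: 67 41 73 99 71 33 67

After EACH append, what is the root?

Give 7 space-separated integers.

After append 67 (leaves=[67]):
  L0: [67]
  root=67
After append 41 (leaves=[67, 41]):
  L0: [67, 41]
  L1: h(67,41)=(67*31+41)%997=124 -> [124]
  root=124
After append 73 (leaves=[67, 41, 73]):
  L0: [67, 41, 73]
  L1: h(67,41)=(67*31+41)%997=124 h(73,73)=(73*31+73)%997=342 -> [124, 342]
  L2: h(124,342)=(124*31+342)%997=198 -> [198]
  root=198
After append 99 (leaves=[67, 41, 73, 99]):
  L0: [67, 41, 73, 99]
  L1: h(67,41)=(67*31+41)%997=124 h(73,99)=(73*31+99)%997=368 -> [124, 368]
  L2: h(124,368)=(124*31+368)%997=224 -> [224]
  root=224
After append 71 (leaves=[67, 41, 73, 99, 71]):
  L0: [67, 41, 73, 99, 71]
  L1: h(67,41)=(67*31+41)%997=124 h(73,99)=(73*31+99)%997=368 h(71,71)=(71*31+71)%997=278 -> [124, 368, 278]
  L2: h(124,368)=(124*31+368)%997=224 h(278,278)=(278*31+278)%997=920 -> [224, 920]
  L3: h(224,920)=(224*31+920)%997=885 -> [885]
  root=885
After append 33 (leaves=[67, 41, 73, 99, 71, 33]):
  L0: [67, 41, 73, 99, 71, 33]
  L1: h(67,41)=(67*31+41)%997=124 h(73,99)=(73*31+99)%997=368 h(71,33)=(71*31+33)%997=240 -> [124, 368, 240]
  L2: h(124,368)=(124*31+368)%997=224 h(240,240)=(240*31+240)%997=701 -> [224, 701]
  L3: h(224,701)=(224*31+701)%997=666 -> [666]
  root=666
After append 67 (leaves=[67, 41, 73, 99, 71, 33, 67]):
  L0: [67, 41, 73, 99, 71, 33, 67]
  L1: h(67,41)=(67*31+41)%997=124 h(73,99)=(73*31+99)%997=368 h(71,33)=(71*31+33)%997=240 h(67,67)=(67*31+67)%997=150 -> [124, 368, 240, 150]
  L2: h(124,368)=(124*31+368)%997=224 h(240,150)=(240*31+150)%997=611 -> [224, 611]
  L3: h(224,611)=(224*31+611)%997=576 -> [576]
  root=576

Answer: 67 124 198 224 885 666 576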